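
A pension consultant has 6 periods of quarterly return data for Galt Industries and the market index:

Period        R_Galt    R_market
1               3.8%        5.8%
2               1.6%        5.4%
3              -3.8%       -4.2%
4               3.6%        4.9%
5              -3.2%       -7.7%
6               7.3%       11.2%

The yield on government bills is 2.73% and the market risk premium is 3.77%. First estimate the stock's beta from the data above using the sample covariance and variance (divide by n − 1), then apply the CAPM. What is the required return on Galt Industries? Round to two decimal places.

4.95%

Mean R_i = (3.8 + 1.6 − 3.8 + 3.6 − 3.2 + 7.3) / 6 = 1.5500%
Mean R_m = (5.8 + 5.4 − 4.2 + 4.9 − 7.7 + 11.2) / 6 = 2.5667%
Σ(R_i − R̄_i)(R_m − R̄_m) = 146.8100  ⇒  Cov = 146.8100 / 5 = 29.3620
Σ(R_m − R̄_m)² = 249.6533  ⇒  Var(R_m) = 249.6533 / 5 = 49.9307
β = Cov / Var(R_m) = 29.3620 / 49.9307 = 0.5881
E(R) = R_f + β × MRP = 2.73% + 0.5881 × 3.77% = 4.95%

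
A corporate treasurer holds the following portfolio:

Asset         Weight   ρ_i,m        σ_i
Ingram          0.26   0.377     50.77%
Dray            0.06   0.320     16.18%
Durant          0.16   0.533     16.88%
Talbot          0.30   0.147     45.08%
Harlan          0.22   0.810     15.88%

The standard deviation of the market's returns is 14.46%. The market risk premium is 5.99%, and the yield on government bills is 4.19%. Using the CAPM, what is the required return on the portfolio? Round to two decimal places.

8.97%

β_Ingram = 0.377 × 50.77% / 14.46% = 1.3237
β_Dray = 0.320 × 16.18% / 14.46% = 0.3581
β_Durant = 0.533 × 16.88% / 14.46% = 0.6222
β_Talbot = 0.147 × 45.08% / 14.46% = 0.4583
β_Harlan = 0.810 × 15.88% / 14.46% = 0.8895
β_P = Σ w_i β_i = 0.26×1.3237 + 0.06×0.3581 + 0.16×0.6222 + 0.30×0.4583 + 0.22×0.8895 = 0.7984
E(R_P) = R_f + β_P × MRP = 4.19% + 0.7984 × 5.99% = 8.97%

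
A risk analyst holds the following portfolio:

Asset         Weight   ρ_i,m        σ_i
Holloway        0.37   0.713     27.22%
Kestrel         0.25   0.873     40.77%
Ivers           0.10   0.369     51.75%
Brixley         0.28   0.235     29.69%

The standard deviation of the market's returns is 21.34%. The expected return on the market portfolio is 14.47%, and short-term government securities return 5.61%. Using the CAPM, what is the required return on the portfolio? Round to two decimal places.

13.89%

β_Holloway = 0.713 × 27.22% / 21.34% = 0.9095
β_Kestrel = 0.873 × 40.77% / 21.34% = 1.6679
β_Ivers = 0.369 × 51.75% / 21.34% = 0.8948
β_Brixley = 0.235 × 29.69% / 21.34% = 0.3270
β_P = Σ w_i β_i = 0.37×0.9095 + 0.25×1.6679 + 0.10×0.8948 + 0.28×0.3270 = 0.9345
MRP = 14.47% − 5.61% = 8.86%
E(R_P) = R_f + β_P × MRP = 5.61% + 0.9345 × 8.86% = 13.89%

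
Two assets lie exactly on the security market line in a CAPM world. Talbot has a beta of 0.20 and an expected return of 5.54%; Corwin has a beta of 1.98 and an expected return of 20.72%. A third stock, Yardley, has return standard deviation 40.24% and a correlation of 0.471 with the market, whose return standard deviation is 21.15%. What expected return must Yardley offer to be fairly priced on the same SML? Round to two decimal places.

MRP = (20.72% − 5.54%) / (1.98 − 0.20) = 8.5281%
R_f = 5.54% − 0.20 × 8.5281% = 3.8344%
β_Yardley = ρ·σ_i/σ_m = 0.471 × 40.24 / 21.15 = 0.8961
E(R_Yardley) = R_f + β × MRP = 3.8344% + 0.8961 × 8.5281% = 11.48%

11.48%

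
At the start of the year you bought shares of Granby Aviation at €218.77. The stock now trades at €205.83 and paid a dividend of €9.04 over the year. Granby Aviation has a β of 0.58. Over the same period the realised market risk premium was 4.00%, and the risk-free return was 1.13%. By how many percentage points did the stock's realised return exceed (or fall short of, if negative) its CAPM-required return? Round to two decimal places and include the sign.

-5.23%

Realised HPR = (P1 + D1 − P0) / P0 = (205.83 + 9.04 − 218.77) / 218.77 = -3.90 / 218.77 = -1.7827%
CAPM required = R_f + β·MRP = 1.13% + 0.58 × 4.00% = 3.4500%
α = realised − required = -1.7827% − 3.4500% = -5.23%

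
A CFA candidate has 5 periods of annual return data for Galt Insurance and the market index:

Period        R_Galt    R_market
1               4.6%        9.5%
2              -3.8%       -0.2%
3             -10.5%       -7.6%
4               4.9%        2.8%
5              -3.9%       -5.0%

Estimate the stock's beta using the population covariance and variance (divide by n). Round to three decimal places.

0.866

Mean R_i = (4.6 − 3.8 − 10.5 + 4.9 − 3.9) / 5 = -1.7400%
Mean R_m = (9.5 − 0.2 − 7.6 + 2.8 − 5.0) / 5 = -0.1000%
Σ(R_i − R̄_i)(R_m − R̄_m) = 156.6100  ⇒  Cov = 156.6100 / 5 = 31.3220
Σ(R_m − R̄_m)² = 180.8400  ⇒  Var(R_m) = 180.8400 / 5 = 36.1680
β = Cov / Var(R_m) = 31.3220 / 36.1680 = 0.8660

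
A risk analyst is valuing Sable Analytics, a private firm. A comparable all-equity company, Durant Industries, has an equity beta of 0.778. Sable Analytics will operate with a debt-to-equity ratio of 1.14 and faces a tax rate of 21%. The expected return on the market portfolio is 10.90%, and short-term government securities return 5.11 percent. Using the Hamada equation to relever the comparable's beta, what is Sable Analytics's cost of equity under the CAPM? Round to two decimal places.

13.67%

β_L = β_U × [1 + (1 − t)(D/E)] = 0.778 × [1 + (1 − 0.21) × 1.14]
    = 0.778 × [1 + 0.79 × 1.14] = 0.778 × 1.9006 = 1.4787
MRP = 10.90% − 5.11% = 5.79%
E(R) = R_f + β_L × MRP = 5.11% + 1.4787 × 5.79% = 13.67%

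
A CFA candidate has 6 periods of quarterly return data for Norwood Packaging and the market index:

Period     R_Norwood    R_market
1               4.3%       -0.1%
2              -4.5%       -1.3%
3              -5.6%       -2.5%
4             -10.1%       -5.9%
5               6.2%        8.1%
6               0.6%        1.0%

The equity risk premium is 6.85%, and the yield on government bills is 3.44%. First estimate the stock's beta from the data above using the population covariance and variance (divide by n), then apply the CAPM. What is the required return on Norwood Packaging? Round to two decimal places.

Mean R_i = (4.3 − 4.5 − 5.6 − 10.1 + 6.2 + 0.6) / 6 = -1.5167%
Mean R_m = (-0.1 − 1.3 − 2.5 − 5.9 + 8.1 + 1.0) / 6 = -0.1167%
Σ(R_i − R̄_i)(R_m − R̄_m) = 128.7683  ⇒  Cov = 128.7683 / 6 = 21.4614
Σ(R_m − R̄_m)² = 109.2883  ⇒  Var(R_m) = 109.2883 / 6 = 18.2147
β = Cov / Var(R_m) = 21.4614 / 18.2147 = 1.1782
E(R) = R_f + β × MRP = 3.44% + 1.1782 × 6.85% = 11.51%

11.51%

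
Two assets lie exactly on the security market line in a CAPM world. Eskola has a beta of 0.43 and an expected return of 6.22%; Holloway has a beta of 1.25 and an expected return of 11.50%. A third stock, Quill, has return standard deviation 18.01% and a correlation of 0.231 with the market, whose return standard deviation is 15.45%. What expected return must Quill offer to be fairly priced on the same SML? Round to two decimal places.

5.19%

MRP = (11.50% − 6.22%) / (1.25 − 0.43) = 6.4390%
R_f = 6.22% − 0.43 × 6.4390% = 3.4512%
β_Quill = ρ·σ_i/σ_m = 0.231 × 18.01 / 15.45 = 0.2693
E(R_Quill) = R_f + β × MRP = 3.4512% + 0.2693 × 6.4390% = 5.19%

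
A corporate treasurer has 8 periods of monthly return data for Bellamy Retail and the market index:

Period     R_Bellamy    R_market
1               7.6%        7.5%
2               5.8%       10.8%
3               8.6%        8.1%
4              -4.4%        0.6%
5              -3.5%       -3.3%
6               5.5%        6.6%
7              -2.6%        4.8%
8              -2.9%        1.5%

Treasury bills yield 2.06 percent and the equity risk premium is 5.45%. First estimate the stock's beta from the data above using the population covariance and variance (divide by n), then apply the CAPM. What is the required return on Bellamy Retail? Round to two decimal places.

7.58%

Mean R_i = (7.6 + 5.8 + 8.6 − 4.4 − 3.5 + 5.5 − 2.6 − 2.9) / 8 = 1.7625%
Mean R_m = (7.5 + 10.8 + 8.1 + 0.6 − 3.3 + 6.6 + 4.8 + 1.5) / 8 = 4.5750%
Σ(R_i − R̄_i)(R_m − R̄_m) = 153.1725  ⇒  Cov = 153.1725 / 8 = 19.1466
Σ(R_m − R̄_m)² = 151.1550  ⇒  Var(R_m) = 151.1550 / 8 = 18.8944
β = Cov / Var(R_m) = 19.1466 / 18.8944 = 1.0133
E(R) = R_f + β × MRP = 2.06% + 1.0133 × 5.45% = 7.58%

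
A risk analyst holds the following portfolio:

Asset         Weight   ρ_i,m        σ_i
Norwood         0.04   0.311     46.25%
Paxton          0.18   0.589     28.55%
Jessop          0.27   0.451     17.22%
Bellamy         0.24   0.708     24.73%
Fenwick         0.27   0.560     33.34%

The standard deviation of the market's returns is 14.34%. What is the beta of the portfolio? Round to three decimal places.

β_Norwood = 0.311 × 46.25% / 14.34% = 1.0031
β_Paxton = 0.589 × 28.55% / 14.34% = 1.1727
β_Jessop = 0.451 × 17.22% / 14.34% = 0.5416
β_Bellamy = 0.708 × 24.73% / 14.34% = 1.2210
β_Fenwick = 0.560 × 33.34% / 14.34% = 1.3020
β_P = Σ w_i β_i = 0.04×1.0031 + 0.18×1.1727 + 0.27×0.5416 + 0.24×1.2210 + 0.27×1.3020 = 1.0420

1.042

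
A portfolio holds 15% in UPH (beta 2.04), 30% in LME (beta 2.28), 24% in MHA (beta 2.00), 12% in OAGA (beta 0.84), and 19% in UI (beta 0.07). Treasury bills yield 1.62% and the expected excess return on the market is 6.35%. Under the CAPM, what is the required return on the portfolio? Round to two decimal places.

11.68%

β_P = Σ w_i β_i = 0.15×2.04 + 0.30×2.28 + 0.24×2.00 + 0.12×0.84 + 0.19×0.07 = 1.5841
E(R_P) = R_f + β_P × MRP = 1.62% + 1.5841 × 6.35% = 11.68%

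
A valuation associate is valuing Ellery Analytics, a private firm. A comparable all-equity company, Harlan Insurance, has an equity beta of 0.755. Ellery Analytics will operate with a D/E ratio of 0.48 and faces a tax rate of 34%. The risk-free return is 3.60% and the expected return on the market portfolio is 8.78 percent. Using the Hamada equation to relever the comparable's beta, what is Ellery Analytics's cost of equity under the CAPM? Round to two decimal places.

8.75%

β_L = β_U × [1 + (1 − t)(D/E)] = 0.755 × [1 + (1 − 0.34) × 0.48]
    = 0.755 × [1 + 0.66 × 0.48] = 0.755 × 1.3168 = 0.9942
MRP = 8.78% − 3.60% = 5.18%
E(R) = R_f + β_L × MRP = 3.60% + 0.9942 × 5.18% = 8.75%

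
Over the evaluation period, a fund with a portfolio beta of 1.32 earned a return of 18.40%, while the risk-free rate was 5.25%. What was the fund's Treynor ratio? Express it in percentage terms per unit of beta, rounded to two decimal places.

9.96%

Treynor = (R_P − R_f) / β_P = (18.40% − 5.25%) / 1.3200 = 13.15% / 1.3200 = 9.96%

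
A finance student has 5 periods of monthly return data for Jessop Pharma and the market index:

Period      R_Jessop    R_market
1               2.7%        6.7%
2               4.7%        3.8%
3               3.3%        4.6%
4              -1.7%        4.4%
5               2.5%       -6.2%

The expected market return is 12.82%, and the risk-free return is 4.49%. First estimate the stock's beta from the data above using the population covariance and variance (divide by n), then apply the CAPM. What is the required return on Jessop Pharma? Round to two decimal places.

4.29%

Mean R_i = (2.7 + 4.7 + 3.3 − 1.7 + 2.5) / 5 = 2.3000%
Mean R_m = (6.7 + 3.8 + 4.6 + 4.4 − 6.2) / 5 = 2.6600%
Σ(R_i − R̄_i)(R_m − R̄_m) = -2.4400  ⇒  Cov = -2.4400 / 5 = -0.4880
Σ(R_m − R̄_m)² = 102.9120  ⇒  Var(R_m) = 102.9120 / 5 = 20.5824
β = Cov / Var(R_m) = -0.4880 / 20.5824 = -0.0237
MRP = 12.82% − 4.49% = 8.33%
E(R) = R_f + β × MRP = 4.49% + -0.0237 × 8.33% = 4.29%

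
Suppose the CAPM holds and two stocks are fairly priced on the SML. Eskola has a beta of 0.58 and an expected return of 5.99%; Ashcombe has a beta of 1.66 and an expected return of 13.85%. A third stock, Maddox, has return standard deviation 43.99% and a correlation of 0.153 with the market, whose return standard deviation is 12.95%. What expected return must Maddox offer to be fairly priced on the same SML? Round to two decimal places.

5.55%

MRP = (13.85% − 5.99%) / (1.66 − 0.58) = 7.2778%
R_f = 5.99% − 0.58 × 7.2778% = 1.7689%
β_Maddox = ρ·σ_i/σ_m = 0.153 × 43.99 / 12.95 = 0.5197
E(R_Maddox) = R_f + β × MRP = 1.7689% + 0.5197 × 7.2778% = 5.55%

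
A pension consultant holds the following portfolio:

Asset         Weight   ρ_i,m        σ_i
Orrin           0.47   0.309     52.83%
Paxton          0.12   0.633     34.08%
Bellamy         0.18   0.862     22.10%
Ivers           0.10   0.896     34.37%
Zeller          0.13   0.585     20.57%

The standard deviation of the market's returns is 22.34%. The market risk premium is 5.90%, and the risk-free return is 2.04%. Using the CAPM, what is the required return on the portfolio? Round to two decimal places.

6.88%

β_Orrin = 0.309 × 52.83% / 22.34% = 0.7307
β_Paxton = 0.633 × 34.08% / 22.34% = 0.9657
β_Bellamy = 0.862 × 22.10% / 22.34% = 0.8527
β_Ivers = 0.896 × 34.37% / 22.34% = 1.3785
β_Zeller = 0.585 × 20.57% / 22.34% = 0.5387
β_P = Σ w_i β_i = 0.47×0.7307 + 0.12×0.9657 + 0.18×0.8527 + 0.10×1.3785 + 0.13×0.5387 = 0.8207
E(R_P) = R_f + β_P × MRP = 2.04% + 0.8207 × 5.90% = 6.88%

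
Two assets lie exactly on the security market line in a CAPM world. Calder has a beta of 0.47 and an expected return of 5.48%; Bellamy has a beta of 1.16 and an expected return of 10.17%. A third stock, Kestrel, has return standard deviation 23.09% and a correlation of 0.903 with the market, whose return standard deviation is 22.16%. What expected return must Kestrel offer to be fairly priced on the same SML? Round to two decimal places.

8.68%

MRP = (10.17% − 5.48%) / (1.16 − 0.47) = 6.7971%
R_f = 5.48% − 0.47 × 6.7971% = 2.2854%
β_Kestrel = ρ·σ_i/σ_m = 0.903 × 23.09 / 22.16 = 0.9409
E(R_Kestrel) = R_f + β × MRP = 2.2854% + 0.9409 × 6.7971% = 8.68%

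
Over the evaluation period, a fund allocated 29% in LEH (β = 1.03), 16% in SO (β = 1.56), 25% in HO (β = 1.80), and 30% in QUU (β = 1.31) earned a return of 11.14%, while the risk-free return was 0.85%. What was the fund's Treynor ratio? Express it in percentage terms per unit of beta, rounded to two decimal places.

β_P = 0.29×1.03 + 0.16×1.56 + 0.25×1.80 + 0.30×1.31 = 1.3913
Treynor = (R_P − R_f) / β_P = (11.14% − 0.85%) / 1.3913 = 10.29% / 1.3913 = 7.40%

7.40%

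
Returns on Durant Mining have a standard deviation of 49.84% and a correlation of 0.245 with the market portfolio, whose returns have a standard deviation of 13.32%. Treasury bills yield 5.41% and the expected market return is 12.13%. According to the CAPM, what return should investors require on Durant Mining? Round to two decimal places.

11.57%

β = ρ × σ_i / σ_m = 0.245 × 49.84% / 13.32% = 0.9167
MRP = 12.13% − 5.41% = 6.72%
E(R) = 5.41% + 0.9167 × 6.72% = 11.57%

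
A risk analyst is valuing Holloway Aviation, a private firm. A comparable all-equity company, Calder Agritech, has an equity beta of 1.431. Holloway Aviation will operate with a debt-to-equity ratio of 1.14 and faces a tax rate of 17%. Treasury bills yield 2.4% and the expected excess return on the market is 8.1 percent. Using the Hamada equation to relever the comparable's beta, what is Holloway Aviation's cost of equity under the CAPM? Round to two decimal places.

24.96%

β_L = β_U × [1 + (1 − t)(D/E)] = 1.431 × [1 + (1 − 0.17) × 1.14]
    = 1.431 × [1 + 0.83 × 1.14] = 1.431 × 1.9462 = 2.7850
E(R) = R_f + β_L × MRP = 2.4% + 2.7850 × 8.1% = 24.96%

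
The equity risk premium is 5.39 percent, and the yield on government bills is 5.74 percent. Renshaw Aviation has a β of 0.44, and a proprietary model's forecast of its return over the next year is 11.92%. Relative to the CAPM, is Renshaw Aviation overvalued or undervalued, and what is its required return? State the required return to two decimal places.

Undervalued; required return 8.11%

Required return = R_f + β·MRP = 5.74% + 0.44 × 5.39% = 8.11%
Forecast 11.92% > required 8.11% → the stock plots above the SML → undervalued.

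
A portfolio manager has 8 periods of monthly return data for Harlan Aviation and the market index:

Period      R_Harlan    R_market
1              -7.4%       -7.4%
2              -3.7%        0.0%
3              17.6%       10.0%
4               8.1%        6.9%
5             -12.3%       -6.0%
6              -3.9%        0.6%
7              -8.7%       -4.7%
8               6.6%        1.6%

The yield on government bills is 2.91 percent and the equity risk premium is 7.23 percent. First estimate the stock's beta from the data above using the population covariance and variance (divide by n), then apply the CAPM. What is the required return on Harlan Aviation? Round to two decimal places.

14.17%

Mean R_i = (-7.4 − 3.7 + 17.6 + 8.1 − 12.3 − 3.9 − 8.7 + 6.6) / 8 = -0.4625%
Mean R_m = (-7.4 + 0.0 + 10.0 + 6.9 − 6.0 + 0.6 − 4.7 + 1.6) / 8 = 0.1250%
Σ(R_i − R̄_i)(R_m − R̄_m) = 410.0225  ⇒  Cov = 410.0225 / 8 = 51.2528
Σ(R_m − R̄_m)² = 263.2550  ⇒  Var(R_m) = 263.2550 / 8 = 32.9069
β = Cov / Var(R_m) = 51.2528 / 32.9069 = 1.5575
E(R) = R_f + β × MRP = 2.91% + 1.5575 × 7.23% = 14.17%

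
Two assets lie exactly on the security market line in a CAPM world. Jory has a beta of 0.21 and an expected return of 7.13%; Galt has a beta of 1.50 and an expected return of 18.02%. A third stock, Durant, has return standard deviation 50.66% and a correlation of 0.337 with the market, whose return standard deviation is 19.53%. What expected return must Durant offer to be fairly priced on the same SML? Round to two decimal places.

MRP = (18.02% − 7.13%) / (1.50 − 0.21) = 8.4419%
R_f = 7.13% − 0.21 × 8.4419% = 5.3572%
β_Durant = ρ·σ_i/σ_m = 0.337 × 50.66 / 19.53 = 0.8742
E(R_Durant) = R_f + β × MRP = 5.3572% + 0.8742 × 8.4419% = 12.74%

12.74%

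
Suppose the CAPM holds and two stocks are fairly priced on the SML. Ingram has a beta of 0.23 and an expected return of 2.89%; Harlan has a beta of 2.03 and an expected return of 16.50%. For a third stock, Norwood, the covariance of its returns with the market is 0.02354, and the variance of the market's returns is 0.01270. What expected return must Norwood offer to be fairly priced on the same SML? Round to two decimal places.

MRP = (16.50% − 2.89%) / (2.03 − 0.23) = 7.5611%
R_f = 2.89% − 0.23 × 7.5611% = 1.1509%
β_Norwood = Cov / Var(R_m) = 0.02354 / 0.01270 = 1.8535
E(R_Norwood) = R_f + β × MRP = 1.1509% + 1.8535 × 7.5611% = 15.17%

15.17%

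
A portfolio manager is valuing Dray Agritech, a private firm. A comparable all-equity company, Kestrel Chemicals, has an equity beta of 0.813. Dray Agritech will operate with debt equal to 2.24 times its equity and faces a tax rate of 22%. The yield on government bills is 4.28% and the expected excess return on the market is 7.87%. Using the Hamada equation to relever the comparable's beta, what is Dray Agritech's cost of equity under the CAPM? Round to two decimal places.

β_L = β_U × [1 + (1 − t)(D/E)] = 0.813 × [1 + (1 − 0.22) × 2.24]
    = 0.813 × [1 + 0.78 × 2.24] = 0.813 × 2.7472 = 2.2335
E(R) = R_f + β_L × MRP = 4.28% + 2.2335 × 7.87% = 21.86%

21.86%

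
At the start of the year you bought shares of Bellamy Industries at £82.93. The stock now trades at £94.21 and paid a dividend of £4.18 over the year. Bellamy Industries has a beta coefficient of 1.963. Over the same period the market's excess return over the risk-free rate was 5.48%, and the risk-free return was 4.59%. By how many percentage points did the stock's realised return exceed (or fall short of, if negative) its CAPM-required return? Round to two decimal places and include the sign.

Realised HPR = (P1 + D1 − P0) / P0 = (94.21 + 4.18 − 82.93) / 82.93 = 15.46 / 82.93 = 18.6422%
CAPM required = R_f + β·MRP = 4.59% + 1.963 × 5.48% = 15.34724%
α = realised − required = 18.6422% − 15.34724% = +3.29%

+3.29%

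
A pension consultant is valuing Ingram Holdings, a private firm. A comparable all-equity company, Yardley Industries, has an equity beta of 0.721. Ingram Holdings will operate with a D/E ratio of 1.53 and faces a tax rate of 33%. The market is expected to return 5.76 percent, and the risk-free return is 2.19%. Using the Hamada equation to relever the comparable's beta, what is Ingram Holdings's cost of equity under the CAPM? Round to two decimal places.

β_L = β_U × [1 + (1 − t)(D/E)] = 0.721 × [1 + (1 − 0.33) × 1.53]
    = 0.721 × [1 + 0.67 × 1.53] = 0.721 × 2.0251 = 1.4601
MRP = 5.76% − 2.19% = 3.57%
E(R) = R_f + β_L × MRP = 2.19% + 1.4601 × 3.57% = 7.40%

7.40%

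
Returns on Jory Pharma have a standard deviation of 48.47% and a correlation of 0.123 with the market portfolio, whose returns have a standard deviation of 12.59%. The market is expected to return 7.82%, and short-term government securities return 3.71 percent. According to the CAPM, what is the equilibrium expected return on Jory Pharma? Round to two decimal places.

β = ρ × σ_i / σ_m = 0.123 × 48.47% / 12.59% = 0.4735
MRP = 7.82% − 3.71% = 4.11%
E(R) = 3.71% + 0.4735 × 4.11% = 5.66%

5.66%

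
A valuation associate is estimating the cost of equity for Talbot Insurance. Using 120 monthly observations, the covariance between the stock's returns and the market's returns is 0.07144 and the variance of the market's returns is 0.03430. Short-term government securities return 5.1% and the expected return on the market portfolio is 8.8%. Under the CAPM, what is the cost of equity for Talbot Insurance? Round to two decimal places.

12.81%

β = Cov(R_i, R_m) / Var(R_m) = 0.07144 / 0.03430 = 2.0828
MRP = 8.8% − 5.1% = 3.70%
E(R) = R_f + β × MRP = 5.1% + 2.0828 × 3.7% = 12.81%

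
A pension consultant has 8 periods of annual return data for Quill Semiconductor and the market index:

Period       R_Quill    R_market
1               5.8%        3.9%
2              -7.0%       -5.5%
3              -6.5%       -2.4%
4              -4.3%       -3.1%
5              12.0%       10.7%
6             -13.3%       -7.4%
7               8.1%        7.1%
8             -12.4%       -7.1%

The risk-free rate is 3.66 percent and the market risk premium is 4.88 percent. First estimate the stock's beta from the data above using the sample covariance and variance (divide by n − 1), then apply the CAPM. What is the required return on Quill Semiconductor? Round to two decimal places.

Mean R_i = (5.8 − 7.0 − 6.5 − 4.3 + 12.0 − 13.3 + 8.1 − 12.4) / 8 = -2.2000%
Mean R_m = (3.9 − 5.5 − 2.4 − 3.1 + 10.7 − 7.4 + 7.1 − 7.1) / 8 = -0.4750%
Σ(R_i − R̄_i)(R_m − R̄_m) = 454.0600  ⇒  Cov = 454.0600 / 7 = 64.8657
Σ(R_m − R̄_m)² = 329.0950  ⇒  Var(R_m) = 329.0950 / 7 = 47.0136
β = Cov / Var(R_m) = 64.8657 / 47.0136 = 1.3797
E(R) = R_f + β × MRP = 3.66% + 1.3797 × 4.88% = 10.39%

10.39%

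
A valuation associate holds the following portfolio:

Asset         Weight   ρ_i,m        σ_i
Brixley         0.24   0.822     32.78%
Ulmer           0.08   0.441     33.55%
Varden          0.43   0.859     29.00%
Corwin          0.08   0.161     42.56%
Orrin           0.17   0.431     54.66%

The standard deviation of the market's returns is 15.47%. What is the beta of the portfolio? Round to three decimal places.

β_Brixley = 0.822 × 32.78% / 15.47% = 1.7418
β_Ulmer = 0.441 × 33.55% / 15.47% = 0.9564
β_Varden = 0.859 × 29.00% / 15.47% = 1.6103
β_Corwin = 0.161 × 42.56% / 15.47% = 0.4429
β_Orrin = 0.431 × 54.66% / 15.47% = 1.5228
β_P = Σ w_i β_i = 0.24×1.7418 + 0.08×0.9564 + 0.43×1.6103 + 0.08×0.4429 + 0.17×1.5228 = 1.4813

1.481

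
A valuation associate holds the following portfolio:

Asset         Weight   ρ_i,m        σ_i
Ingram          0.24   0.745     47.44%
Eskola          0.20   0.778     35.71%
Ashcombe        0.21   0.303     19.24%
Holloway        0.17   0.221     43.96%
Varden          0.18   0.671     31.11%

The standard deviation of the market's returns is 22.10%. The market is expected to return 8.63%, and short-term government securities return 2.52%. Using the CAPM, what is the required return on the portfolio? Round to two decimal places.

β_Ingram = 0.745 × 47.44% / 22.10% = 1.5992
β_Eskola = 0.778 × 35.71% / 22.10% = 1.2571
β_Ashcombe = 0.303 × 19.24% / 22.10% = 0.2638
β_Holloway = 0.221 × 43.96% / 22.10% = 0.4396
β_Varden = 0.671 × 31.11% / 22.10% = 0.9446
β_P = Σ w_i β_i = 0.24×1.5992 + 0.20×1.2571 + 0.21×0.2638 + 0.17×0.4396 + 0.18×0.9446 = 0.9354
MRP = 8.63% − 2.52% = 6.11%
E(R_P) = R_f + β_P × MRP = 2.52% + 0.9354 × 6.11% = 8.24%

8.24%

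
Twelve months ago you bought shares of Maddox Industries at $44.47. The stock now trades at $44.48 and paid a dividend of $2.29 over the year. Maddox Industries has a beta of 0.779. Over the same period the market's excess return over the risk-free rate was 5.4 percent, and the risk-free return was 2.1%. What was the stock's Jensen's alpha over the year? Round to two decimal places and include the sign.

Realised HPR = (P1 + D1 − P0) / P0 = (44.48 + 2.29 − 44.47) / 44.47 = 2.30 / 44.47 = 5.1720%
CAPM required = R_f + β·MRP = 2.1% + 0.779 × 5.4% = 6.3066%
α = realised − required = 5.1720% − 6.3066% = -1.13%

-1.13%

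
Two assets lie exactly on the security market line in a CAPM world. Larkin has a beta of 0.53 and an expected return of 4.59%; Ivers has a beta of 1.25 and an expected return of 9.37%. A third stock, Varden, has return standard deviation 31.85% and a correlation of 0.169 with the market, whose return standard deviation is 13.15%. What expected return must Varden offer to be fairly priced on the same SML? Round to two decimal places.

3.79%

MRP = (9.37% − 4.59%) / (1.25 − 0.53) = 6.6389%
R_f = 4.59% − 0.53 × 6.6389% = 1.0714%
β_Varden = ρ·σ_i/σ_m = 0.169 × 31.85 / 13.15 = 0.4093
E(R_Varden) = R_f + β × MRP = 1.0714% + 0.4093 × 6.6389% = 3.79%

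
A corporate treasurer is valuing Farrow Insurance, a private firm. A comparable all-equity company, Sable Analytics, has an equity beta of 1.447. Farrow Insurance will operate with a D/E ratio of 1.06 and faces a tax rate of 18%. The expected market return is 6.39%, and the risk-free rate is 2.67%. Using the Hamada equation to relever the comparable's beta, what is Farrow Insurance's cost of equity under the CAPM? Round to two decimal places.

β_L = β_U × [1 + (1 − t)(D/E)] = 1.447 × [1 + (1 − 0.18) × 1.06]
    = 1.447 × [1 + 0.82 × 1.06] = 1.447 × 1.8692 = 2.7047
MRP = 6.39% − 2.67% = 3.72%
E(R) = R_f + β_L × MRP = 2.67% + 2.7047 × 3.72% = 12.73%

12.73%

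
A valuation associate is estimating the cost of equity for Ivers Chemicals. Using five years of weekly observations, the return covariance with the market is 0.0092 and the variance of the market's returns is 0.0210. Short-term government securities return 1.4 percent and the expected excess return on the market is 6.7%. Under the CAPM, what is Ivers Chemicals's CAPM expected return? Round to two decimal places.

4.34%

β = Cov(R_i, R_m) / Var(R_m) = 0.0092 / 0.0210 = 0.4381
E(R) = R_f + β × MRP = 1.4% + 0.4381 × 6.7% = 4.34%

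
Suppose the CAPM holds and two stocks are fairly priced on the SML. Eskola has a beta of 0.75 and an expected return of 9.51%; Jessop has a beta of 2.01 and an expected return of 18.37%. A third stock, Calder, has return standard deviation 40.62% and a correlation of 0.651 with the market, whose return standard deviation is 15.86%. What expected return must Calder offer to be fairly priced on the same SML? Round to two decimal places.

15.96%

MRP = (18.37% − 9.51%) / (2.01 − 0.75) = 7.0317%
R_f = 9.51% − 0.75 × 7.0317% = 4.2362%
β_Calder = ρ·σ_i/σ_m = 0.651 × 40.62 / 15.86 = 1.6673
E(R_Calder) = R_f + β × MRP = 4.2362% + 1.6673 × 7.0317% = 15.96%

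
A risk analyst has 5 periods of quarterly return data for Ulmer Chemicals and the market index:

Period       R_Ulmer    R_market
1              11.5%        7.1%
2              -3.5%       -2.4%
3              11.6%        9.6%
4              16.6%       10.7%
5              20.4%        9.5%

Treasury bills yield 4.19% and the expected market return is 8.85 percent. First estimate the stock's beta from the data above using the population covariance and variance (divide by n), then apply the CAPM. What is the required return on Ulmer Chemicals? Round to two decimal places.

11.58%

Mean R_i = (11.5 − 3.5 + 11.6 + 16.6 + 20.4) / 5 = 11.3200%
Mean R_m = (7.1 − 2.4 + 9.6 + 10.7 + 9.5) / 5 = 6.9000%
Σ(R_i − R̄_i)(R_m − R̄_m) = 182.2900  ⇒  Cov = 182.2900 / 5 = 36.4580
Σ(R_m − R̄_m)² = 115.0200  ⇒  Var(R_m) = 115.0200 / 5 = 23.0040
β = Cov / Var(R_m) = 36.4580 / 23.0040 = 1.5849
MRP = 8.85% − 4.19% = 4.66%
E(R) = R_f + β × MRP = 4.19% + 1.5849 × 4.66% = 11.58%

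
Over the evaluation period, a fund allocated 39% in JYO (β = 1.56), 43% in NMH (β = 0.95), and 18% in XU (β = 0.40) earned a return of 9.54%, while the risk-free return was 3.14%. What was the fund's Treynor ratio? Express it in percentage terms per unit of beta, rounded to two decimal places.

β_P = 0.39×1.56 + 0.43×0.95 + 0.18×0.40 = 1.0889
Treynor = (R_P − R_f) / β_P = (9.54% − 3.14%) / 1.0889 = 6.40% / 1.0889 = 5.88%

5.88%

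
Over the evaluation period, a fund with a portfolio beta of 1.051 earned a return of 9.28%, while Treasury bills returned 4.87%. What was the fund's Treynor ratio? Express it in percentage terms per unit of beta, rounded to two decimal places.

Treynor = (R_P − R_f) / β_P = (9.28% − 4.87%) / 1.0510 = 4.41% / 1.0510 = 4.20%

4.20%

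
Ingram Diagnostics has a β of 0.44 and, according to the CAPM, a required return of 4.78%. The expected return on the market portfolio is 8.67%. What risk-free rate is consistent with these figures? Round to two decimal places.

1.72%

E(R) = R_f + β(E(R_m) − R_f) = R_f(1 − β) + β·E(R_m)
4.78% = R_f × (1 − 0.44) + 0.44 × 8.67%
4.78% = R_f × 0.56 + 3.8148%
R_f = (4.78% − 3.8148%) / 0.56 = 1.72%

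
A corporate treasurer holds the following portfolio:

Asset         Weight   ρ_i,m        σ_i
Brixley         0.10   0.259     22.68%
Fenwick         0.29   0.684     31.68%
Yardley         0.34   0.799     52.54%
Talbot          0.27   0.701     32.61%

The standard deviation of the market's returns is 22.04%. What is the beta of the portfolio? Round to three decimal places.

β_Brixley = 0.259 × 22.68% / 22.04% = 0.2665
β_Fenwick = 0.684 × 31.68% / 22.04% = 0.9832
β_Yardley = 0.799 × 52.54% / 22.04% = 1.9047
β_Talbot = 0.701 × 32.61% / 22.04% = 1.0372
β_P = Σ w_i β_i = 0.10×0.2665 + 0.29×0.9832 + 0.34×1.9047 + 0.27×1.0372 = 1.2394

1.239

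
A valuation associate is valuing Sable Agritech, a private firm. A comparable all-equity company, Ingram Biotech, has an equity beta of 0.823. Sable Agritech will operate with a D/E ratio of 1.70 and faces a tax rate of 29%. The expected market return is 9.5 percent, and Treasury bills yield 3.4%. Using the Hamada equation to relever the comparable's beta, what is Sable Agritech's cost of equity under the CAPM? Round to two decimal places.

14.48%

β_L = β_U × [1 + (1 − t)(D/E)] = 0.823 × [1 + (1 − 0.29) × 1.70]
    = 0.823 × [1 + 0.71 × 1.70] = 0.823 × 2.2070 = 1.8164
MRP = 9.5% − 3.4% = 6.10%
E(R) = R_f + β_L × MRP = 3.4% + 1.8164 × 6.1% = 14.48%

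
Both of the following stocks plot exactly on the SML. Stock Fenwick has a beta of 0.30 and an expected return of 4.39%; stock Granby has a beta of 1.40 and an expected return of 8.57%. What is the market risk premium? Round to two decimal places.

3.80%

Both satisfy E(R) = R_f + β·MRP, so the slope of the SML is
MRP = (8.57% − 4.39%) / (1.40 − 0.30) = 4.18% / 1.10 = 3.8000%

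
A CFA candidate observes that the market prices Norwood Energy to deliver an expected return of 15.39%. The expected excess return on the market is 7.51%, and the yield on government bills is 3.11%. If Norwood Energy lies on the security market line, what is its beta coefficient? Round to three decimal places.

β = (E(R) − R_f) / MRP = (15.39% − 3.11%) / 7.51% = 12.28% / 7.51% = 1.635

1.635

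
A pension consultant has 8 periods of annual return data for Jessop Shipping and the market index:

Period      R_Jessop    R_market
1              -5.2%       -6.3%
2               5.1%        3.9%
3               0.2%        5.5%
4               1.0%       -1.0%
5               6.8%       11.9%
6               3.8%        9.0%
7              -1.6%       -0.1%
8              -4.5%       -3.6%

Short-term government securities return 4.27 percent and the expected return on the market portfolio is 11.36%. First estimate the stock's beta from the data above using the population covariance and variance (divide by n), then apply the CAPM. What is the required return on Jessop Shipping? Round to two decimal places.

Mean R_i = (-5.2 + 5.1 + 0.2 + 1.0 + 6.8 + 3.8 − 1.6 − 4.5) / 8 = 0.7000%
Mean R_m = (-6.3 + 3.9 + 5.5 − 1.0 + 11.9 + 9.0 − 0.1 − 3.6) / 8 = 2.4125%
Σ(R_i − R̄_i)(R_m − R̄_m) = 170.7200  ⇒  Cov = 170.7200 / 8 = 21.3400
Σ(R_m − R̄_m)² = 275.1688  ⇒  Var(R_m) = 275.1688 / 8 = 34.3961
β = Cov / Var(R_m) = 21.3400 / 34.3961 = 0.6204
MRP = 11.36% − 4.27% = 7.09%
E(R) = R_f + β × MRP = 4.27% + 0.6204 × 7.09% = 8.67%

8.67%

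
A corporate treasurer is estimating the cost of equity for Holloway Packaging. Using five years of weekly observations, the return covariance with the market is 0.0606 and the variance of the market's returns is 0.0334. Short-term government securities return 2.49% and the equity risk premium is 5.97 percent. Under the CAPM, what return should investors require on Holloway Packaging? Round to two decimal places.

13.32%

β = Cov(R_i, R_m) / Var(R_m) = 0.0606 / 0.0334 = 1.8144
E(R) = R_f + β × MRP = 2.49% + 1.8144 × 5.97% = 13.32%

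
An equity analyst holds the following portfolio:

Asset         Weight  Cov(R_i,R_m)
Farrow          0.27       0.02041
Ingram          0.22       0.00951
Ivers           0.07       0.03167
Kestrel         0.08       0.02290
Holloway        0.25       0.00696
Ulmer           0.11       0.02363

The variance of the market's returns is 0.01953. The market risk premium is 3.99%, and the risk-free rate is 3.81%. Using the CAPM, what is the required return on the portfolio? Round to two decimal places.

β_Farrow = 0.02041 / 0.01953 = 1.0451
β_Ingram = 0.00951 / 0.01953 = 0.4869
β_Ivers = 0.03167 / 0.01953 = 1.6216
β_Kestrel = 0.02290 / 0.01953 = 1.1726
β_Holloway = 0.00696 / 0.01953 = 0.3564
β_Ulmer = 0.02363 / 0.01953 = 1.2099
β_P = Σ w_i β_i = 0.27×1.0451 + 0.22×0.4869 + 0.07×1.6216 + 0.08×1.1726 + 0.25×0.3564 + 0.11×1.2099 = 0.8188
E(R_P) = R_f + β_P × MRP = 3.81% + 0.8188 × 3.99% = 7.08%

7.08%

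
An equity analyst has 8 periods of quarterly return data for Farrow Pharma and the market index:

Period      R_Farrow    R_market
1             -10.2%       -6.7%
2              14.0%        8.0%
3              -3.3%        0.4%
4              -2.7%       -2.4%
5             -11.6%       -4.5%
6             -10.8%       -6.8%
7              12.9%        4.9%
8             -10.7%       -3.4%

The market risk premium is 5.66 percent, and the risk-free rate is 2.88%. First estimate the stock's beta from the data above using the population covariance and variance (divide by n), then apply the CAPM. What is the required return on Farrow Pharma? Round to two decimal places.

Mean R_i = (-10.2 + 14.0 − 3.3 − 2.7 − 11.6 − 10.8 + 12.9 − 10.7) / 8 = -2.8000%
Mean R_m = (-6.7 + 8.0 + 0.4 − 2.4 − 4.5 − 6.8 + 4.9 − 3.4) / 8 = -1.3125%
Σ(R_i − R̄_i)(R_m − R̄_m) = 381.3300  ⇒  Cov = 381.3300 / 8 = 47.6663
Σ(R_m − R̄_m)² = 203.0888  ⇒  Var(R_m) = 203.0888 / 8 = 25.3861
β = Cov / Var(R_m) = 47.6663 / 25.3861 = 1.8777
E(R) = R_f + β × MRP = 2.88% + 1.8777 × 5.66% = 13.51%

13.51%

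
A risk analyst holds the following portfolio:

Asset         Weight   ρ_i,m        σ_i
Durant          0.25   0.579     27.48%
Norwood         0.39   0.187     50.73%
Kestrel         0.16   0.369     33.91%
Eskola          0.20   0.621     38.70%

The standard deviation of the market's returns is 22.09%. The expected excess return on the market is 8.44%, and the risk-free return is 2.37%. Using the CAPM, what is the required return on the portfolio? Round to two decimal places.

β_Durant = 0.579 × 27.48% / 22.09% = 0.7203
β_Norwood = 0.187 × 50.73% / 22.09% = 0.4294
β_Kestrel = 0.369 × 33.91% / 22.09% = 0.5664
β_Eskola = 0.621 × 38.70% / 22.09% = 1.0879
β_P = Σ w_i β_i = 0.25×0.7203 + 0.39×0.4294 + 0.16×0.5664 + 0.20×1.0879 = 0.6557
E(R_P) = R_f + β_P × MRP = 2.37% + 0.6557 × 8.44% = 7.90%

7.90%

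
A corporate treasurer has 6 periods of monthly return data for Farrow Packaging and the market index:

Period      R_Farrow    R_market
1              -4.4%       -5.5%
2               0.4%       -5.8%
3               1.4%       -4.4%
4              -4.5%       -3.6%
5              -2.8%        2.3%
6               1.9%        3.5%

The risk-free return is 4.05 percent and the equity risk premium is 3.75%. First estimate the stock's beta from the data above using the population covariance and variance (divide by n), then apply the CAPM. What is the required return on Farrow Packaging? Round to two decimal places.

4.69%

Mean R_i = (-4.4 + 0.4 + 1.4 − 4.5 − 2.8 + 1.9) / 6 = -1.3333%
Mean R_m = (-5.5 − 5.8 − 4.4 − 3.6 + 2.3 + 3.5) / 6 = -2.2500%
Σ(R_i − R̄_i)(R_m − R̄_m) = 14.1300  ⇒  Cov = 14.1300 / 6 = 2.3550
Σ(R_m − R̄_m)² = 83.3750  ⇒  Var(R_m) = 83.3750 / 6 = 13.8958
β = Cov / Var(R_m) = 2.3550 / 13.8958 = 0.1695
E(R) = R_f + β × MRP = 4.05% + 0.1695 × 3.75% = 4.69%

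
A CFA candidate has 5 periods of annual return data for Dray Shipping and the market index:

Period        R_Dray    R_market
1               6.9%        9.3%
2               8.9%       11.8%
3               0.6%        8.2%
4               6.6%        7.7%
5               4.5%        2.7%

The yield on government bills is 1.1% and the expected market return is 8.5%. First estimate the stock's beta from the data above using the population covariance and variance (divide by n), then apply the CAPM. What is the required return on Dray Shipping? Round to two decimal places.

Mean R_i = (6.9 + 8.9 + 0.6 + 6.6 + 4.5) / 5 = 5.5000%
Mean R_m = (9.3 + 11.8 + 8.2 + 7.7 + 2.7) / 5 = 7.9400%
Σ(R_i − R̄_i)(R_m − R̄_m) = 18.7300  ⇒  Cov = 18.7300 / 5 = 3.7460
Σ(R_m − R̄_m)² = 44.3320  ⇒  Var(R_m) = 44.3320 / 5 = 8.8664
β = Cov / Var(R_m) = 3.7460 / 8.8664 = 0.4225
MRP = 8.5% − 1.1% = 7.40%
E(R) = R_f + β × MRP = 1.1% + 0.4225 × 7.4% = 4.23%

4.23%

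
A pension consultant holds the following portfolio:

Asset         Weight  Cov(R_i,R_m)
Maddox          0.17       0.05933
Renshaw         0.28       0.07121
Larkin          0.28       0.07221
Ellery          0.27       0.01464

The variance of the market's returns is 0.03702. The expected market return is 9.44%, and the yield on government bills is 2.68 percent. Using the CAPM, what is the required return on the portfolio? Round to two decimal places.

β_Maddox = 0.05933 / 0.03702 = 1.6026
β_Renshaw = 0.07121 / 0.03702 = 1.9236
β_Larkin = 0.07221 / 0.03702 = 1.9506
β_Ellery = 0.01464 / 0.03702 = 0.3955
β_P = Σ w_i β_i = 0.17×1.6026 + 0.28×1.9236 + 0.28×1.9506 + 0.27×0.3955 = 1.4640
MRP = 9.44% − 2.68% = 6.76%
E(R_P) = R_f + β_P × MRP = 2.68% + 1.4640 × 6.76% = 12.58%

12.58%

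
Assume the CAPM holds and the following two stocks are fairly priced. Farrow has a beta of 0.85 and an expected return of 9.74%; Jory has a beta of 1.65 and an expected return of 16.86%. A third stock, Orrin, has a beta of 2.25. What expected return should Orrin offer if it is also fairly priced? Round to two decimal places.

MRP (SML slope) = (16.86% − 9.74%) / (1.65 − 0.85) = 7.12% / 0.80 = 8.9000%
R_f (intercept) = 9.74% − 0.85 × 8.9000% = 2.1750%
E(R_Orrin) = R_f + β × MRP = 2.1750% + 2.25 × 8.9000% = 22.20%

22.20%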